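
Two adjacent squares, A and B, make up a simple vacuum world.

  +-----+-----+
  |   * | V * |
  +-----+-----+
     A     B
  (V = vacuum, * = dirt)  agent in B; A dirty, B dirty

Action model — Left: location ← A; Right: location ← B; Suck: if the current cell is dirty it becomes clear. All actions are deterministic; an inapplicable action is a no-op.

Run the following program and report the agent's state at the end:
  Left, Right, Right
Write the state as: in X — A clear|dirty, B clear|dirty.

1. Left → in A — A dirty, B dirty
2. Right → in B — A dirty, B dirty
3. Right → in B — A dirty, B dirty

in B — A dirty, B dirty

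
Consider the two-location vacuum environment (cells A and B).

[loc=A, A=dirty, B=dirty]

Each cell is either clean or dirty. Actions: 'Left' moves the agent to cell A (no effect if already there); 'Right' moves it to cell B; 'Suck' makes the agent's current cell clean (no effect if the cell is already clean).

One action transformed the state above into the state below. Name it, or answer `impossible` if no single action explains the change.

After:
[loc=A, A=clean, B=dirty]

try  Left: (A; A:dirty, B:dirty)
try Right: (B; A:dirty, B:dirty)
try  Suck: (A; A:clean, B:dirty)  ← match

Suck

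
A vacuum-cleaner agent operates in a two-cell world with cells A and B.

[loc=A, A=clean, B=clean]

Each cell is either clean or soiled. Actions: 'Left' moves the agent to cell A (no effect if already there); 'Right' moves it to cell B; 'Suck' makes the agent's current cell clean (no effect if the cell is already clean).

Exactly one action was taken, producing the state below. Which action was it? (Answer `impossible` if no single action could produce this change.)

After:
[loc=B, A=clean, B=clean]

try  Left: in A — A clean, B clean
try Right: in B — A clean, B clean  ← match
try  Suck: in A — A clean, B clean

Right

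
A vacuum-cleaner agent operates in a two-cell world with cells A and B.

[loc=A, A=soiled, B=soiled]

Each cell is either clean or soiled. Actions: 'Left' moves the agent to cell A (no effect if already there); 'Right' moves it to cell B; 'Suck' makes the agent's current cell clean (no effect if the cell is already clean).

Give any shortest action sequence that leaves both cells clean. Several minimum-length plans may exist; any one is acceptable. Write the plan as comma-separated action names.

1) do Suck; now loc=A A=clean B=soiled
2) do Right; now loc=B A=clean B=soiled
3) do Suck; now loc=B A=clean B=clean
min 3: Suck A + move + Suck B

Suck, Right, Suck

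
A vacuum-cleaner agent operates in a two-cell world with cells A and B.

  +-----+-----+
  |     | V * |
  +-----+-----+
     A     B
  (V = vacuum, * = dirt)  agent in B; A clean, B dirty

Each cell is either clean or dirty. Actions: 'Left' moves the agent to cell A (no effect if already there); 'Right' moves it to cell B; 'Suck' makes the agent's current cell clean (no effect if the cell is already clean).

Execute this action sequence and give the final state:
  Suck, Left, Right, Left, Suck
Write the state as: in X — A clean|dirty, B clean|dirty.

in A — A clean, B clean

t=1 Suck ⇒ in B — A clean, B clean
t=2 Left ⇒ in A — A clean, B clean
t=3 Right ⇒ in B — A clean, B clean
t=4 Left ⇒ in A — A clean, B clean
t=5 Suck ⇒ in A — A clean, B clean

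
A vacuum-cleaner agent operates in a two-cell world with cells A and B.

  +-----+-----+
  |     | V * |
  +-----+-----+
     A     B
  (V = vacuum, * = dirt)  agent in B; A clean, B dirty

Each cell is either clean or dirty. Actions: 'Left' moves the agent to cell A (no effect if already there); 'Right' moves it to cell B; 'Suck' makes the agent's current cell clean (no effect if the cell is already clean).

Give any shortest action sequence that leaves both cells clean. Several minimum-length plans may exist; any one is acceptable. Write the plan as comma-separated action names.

1) do Suck; now in B — A clean, B clean
min 1: B is dirty, one Suck

Suck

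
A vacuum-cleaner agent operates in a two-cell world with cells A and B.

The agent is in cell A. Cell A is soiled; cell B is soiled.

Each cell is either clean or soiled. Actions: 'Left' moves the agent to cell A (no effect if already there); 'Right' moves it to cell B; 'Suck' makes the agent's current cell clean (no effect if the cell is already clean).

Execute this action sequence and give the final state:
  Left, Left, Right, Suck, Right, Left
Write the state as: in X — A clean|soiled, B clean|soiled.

t=1 Left ⇒ in A — A soiled, B soiled
t=2 Left ⇒ in A — A soiled, B soiled
t=3 Right ⇒ in B — A soiled, B soiled
t=4 Suck ⇒ in B — A soiled, B clean
t=5 Right ⇒ in B — A soiled, B clean
t=6 Left ⇒ in A — A soiled, B clean

in A — A soiled, B clean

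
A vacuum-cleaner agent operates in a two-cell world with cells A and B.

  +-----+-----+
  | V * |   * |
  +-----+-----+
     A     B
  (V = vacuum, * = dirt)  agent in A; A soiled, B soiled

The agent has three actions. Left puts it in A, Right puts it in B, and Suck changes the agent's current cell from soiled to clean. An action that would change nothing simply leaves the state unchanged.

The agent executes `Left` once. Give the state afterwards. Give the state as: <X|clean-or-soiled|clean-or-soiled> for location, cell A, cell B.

<A|soiled|soiled>

start: <A|soiled|soiled>
1) do Left; now <A|soiled|soiled>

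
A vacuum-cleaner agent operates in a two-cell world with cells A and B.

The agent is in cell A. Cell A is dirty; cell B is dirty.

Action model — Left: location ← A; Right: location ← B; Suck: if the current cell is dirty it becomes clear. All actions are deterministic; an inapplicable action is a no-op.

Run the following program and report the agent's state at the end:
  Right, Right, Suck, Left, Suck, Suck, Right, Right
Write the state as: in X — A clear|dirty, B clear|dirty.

in B — A clear, B clear

Right (#1): in B — A dirty, B dirty
Right (#2): in B — A dirty, B dirty
Suck (#3): in B — A dirty, B clear
Left (#4): in A — A dirty, B clear
Suck (#5): in A — A clear, B clear
Suck (#6): in A — A clear, B clear
Right (#7): in B — A clear, B clear
Right (#8): in B — A clear, B clear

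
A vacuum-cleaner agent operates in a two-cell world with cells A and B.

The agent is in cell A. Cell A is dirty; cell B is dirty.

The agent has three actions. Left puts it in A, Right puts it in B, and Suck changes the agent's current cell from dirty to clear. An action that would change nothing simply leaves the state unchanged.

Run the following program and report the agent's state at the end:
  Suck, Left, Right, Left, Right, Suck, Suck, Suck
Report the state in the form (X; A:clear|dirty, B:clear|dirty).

Suck (#1): (A; A:clear, B:dirty)
Left (#2): (A; A:clear, B:dirty)
Right (#3): (B; A:clear, B:dirty)
Left (#4): (A; A:clear, B:dirty)
Right (#5): (B; A:clear, B:dirty)
Suck (#6): (B; A:clear, B:clear)
Suck (#7): (B; A:clear, B:clear)
Suck (#8): (B; A:clear, B:clear)

(B; A:clear, B:clear)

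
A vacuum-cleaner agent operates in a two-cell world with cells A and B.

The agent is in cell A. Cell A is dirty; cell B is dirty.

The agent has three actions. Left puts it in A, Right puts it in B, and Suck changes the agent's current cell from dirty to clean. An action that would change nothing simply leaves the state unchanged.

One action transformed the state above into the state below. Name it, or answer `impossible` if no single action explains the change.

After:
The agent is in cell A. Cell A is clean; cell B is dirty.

try  Left: (A; A:dirty, B:dirty)
try Right: (B; A:dirty, B:dirty)
try  Suck: (A; A:clean, B:dirty)  ← match

Suck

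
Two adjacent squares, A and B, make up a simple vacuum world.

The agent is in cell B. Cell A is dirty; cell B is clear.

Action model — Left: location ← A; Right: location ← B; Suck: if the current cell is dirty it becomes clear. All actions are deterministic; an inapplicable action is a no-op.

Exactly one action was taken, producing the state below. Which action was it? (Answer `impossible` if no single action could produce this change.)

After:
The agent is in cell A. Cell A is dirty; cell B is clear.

Left

try  Left: <A|dirty|clear>  ← match
try Right: <B|dirty|clear>
try  Suck: <B|dirty|clear>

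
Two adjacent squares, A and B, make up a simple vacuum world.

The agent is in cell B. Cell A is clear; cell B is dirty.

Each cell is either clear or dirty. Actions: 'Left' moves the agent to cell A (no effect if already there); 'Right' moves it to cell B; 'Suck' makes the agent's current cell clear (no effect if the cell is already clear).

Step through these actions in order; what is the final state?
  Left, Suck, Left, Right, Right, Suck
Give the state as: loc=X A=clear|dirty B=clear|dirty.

[1] after Left: loc=A A=clear B=dirty
[2] after Suck: loc=A A=clear B=dirty
[3] after Left: loc=A A=clear B=dirty
[4] after Right: loc=B A=clear B=dirty
[5] after Right: loc=B A=clear B=dirty
[6] after Suck: loc=B A=clear B=clear

loc=B A=clear B=clear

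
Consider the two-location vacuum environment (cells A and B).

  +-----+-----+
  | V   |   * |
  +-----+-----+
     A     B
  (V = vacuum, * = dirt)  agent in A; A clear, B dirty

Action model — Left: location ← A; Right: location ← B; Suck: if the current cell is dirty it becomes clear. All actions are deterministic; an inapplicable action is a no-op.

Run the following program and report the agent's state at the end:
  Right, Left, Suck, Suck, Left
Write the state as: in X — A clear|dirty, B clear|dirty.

1. Right → in B — A clear, B dirty
2. Left → in A — A clear, B dirty
3. Suck → in A — A clear, B dirty
4. Suck → in A — A clear, B dirty
5. Left → in A — A clear, B dirty

in A — A clear, B dirty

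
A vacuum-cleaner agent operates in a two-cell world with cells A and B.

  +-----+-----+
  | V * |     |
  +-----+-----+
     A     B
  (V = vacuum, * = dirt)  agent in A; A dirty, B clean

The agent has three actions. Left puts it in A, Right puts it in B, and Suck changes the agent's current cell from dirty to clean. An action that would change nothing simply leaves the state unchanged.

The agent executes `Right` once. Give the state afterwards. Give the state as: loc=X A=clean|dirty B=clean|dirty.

start: loc=A A=dirty B=clean
Right (#1): loc=B A=dirty B=clean

loc=B A=dirty B=clean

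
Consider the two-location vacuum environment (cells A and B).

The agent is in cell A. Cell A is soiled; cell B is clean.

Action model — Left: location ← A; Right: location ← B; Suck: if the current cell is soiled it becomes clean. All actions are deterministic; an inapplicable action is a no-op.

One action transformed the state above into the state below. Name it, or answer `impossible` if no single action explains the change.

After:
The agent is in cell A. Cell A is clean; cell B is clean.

try  Left: loc=A A=soiled B=clean
try Right: loc=B A=soiled B=clean
try  Suck: loc=A A=clean B=clean  ← match

Suck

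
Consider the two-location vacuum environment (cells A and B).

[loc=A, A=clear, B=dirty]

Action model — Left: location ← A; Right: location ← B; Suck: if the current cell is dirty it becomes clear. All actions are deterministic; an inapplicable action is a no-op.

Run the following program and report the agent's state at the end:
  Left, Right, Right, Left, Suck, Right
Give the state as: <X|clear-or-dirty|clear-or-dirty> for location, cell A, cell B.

[1] after Left: <A|clear|dirty>
[2] after Right: <B|clear|dirty>
[3] after Right: <B|clear|dirty>
[4] after Left: <A|clear|dirty>
[5] after Suck: <A|clear|dirty>
[6] after Right: <B|clear|dirty>

<B|clear|dirty>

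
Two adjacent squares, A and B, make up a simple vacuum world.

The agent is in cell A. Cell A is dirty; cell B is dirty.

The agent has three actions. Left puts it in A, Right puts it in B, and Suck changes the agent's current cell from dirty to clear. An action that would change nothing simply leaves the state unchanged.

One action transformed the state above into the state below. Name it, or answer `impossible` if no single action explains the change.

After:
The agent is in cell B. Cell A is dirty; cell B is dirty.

Right

try  Left: loc=A A=dirty B=dirty
try Right: loc=B A=dirty B=dirty  ← match
try  Suck: loc=A A=clear B=dirty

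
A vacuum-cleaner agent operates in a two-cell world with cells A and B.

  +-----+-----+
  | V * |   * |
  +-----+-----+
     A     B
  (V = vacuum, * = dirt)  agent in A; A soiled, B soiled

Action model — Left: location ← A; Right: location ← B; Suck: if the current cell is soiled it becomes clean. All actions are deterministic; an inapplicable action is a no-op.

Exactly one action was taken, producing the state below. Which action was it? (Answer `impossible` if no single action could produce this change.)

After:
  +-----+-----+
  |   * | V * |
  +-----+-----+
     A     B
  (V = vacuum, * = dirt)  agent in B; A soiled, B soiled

Right

try  Left: (A; A:soiled, B:soiled)
try Right: (B; A:soiled, B:soiled)  ← match
try  Suck: (A; A:clean, B:soiled)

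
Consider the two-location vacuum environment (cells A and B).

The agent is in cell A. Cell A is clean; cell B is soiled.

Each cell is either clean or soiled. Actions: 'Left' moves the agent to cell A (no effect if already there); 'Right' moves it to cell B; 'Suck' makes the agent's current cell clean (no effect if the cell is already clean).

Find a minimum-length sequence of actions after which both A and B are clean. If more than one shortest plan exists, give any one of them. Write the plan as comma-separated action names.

Right, Suck

t=1 Right ⇒ <B|clean|soiled>
t=2 Suck ⇒ <B|clean|clean>
min 2: go B then Suck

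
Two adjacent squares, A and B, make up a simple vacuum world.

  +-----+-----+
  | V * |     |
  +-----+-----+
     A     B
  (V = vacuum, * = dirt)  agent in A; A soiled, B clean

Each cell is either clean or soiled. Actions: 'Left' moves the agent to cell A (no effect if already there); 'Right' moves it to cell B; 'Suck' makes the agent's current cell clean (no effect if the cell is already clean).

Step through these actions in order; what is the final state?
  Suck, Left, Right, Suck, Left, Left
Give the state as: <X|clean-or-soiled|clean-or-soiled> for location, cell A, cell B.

<A|clean|clean>

step 1/6 (Suck): <A|clean|clean>
step 2/6 (Left): <A|clean|clean>
step 3/6 (Right): <B|clean|clean>
step 4/6 (Suck): <B|clean|clean>
step 5/6 (Left): <A|clean|clean>
step 6/6 (Left): <A|clean|clean>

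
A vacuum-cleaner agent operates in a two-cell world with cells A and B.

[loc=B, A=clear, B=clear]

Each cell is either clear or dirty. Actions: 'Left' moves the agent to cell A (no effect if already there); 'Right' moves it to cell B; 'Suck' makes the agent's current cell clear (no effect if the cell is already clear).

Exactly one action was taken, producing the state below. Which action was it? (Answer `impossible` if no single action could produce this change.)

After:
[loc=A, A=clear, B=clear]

Left

try  Left: loc=A A=clear B=clear  ← match
try Right: loc=B A=clear B=clear
try  Suck: loc=B A=clear B=clear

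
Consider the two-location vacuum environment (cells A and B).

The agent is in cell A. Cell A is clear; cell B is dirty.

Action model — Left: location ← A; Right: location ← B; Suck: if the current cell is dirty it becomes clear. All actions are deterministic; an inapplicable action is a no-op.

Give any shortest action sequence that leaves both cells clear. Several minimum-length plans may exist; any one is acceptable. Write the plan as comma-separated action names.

Right, Suck

[1] after Right: loc=B A=clear B=dirty
[2] after Suck: loc=B A=clear B=clear
min 2: go B then Suck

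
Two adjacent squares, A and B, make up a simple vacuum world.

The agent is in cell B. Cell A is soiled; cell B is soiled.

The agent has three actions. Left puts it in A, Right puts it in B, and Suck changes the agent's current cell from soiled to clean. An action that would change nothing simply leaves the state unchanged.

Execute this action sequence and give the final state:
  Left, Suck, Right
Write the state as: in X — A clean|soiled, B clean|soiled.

in B — A clean, B soiled

1. Left → in A — A soiled, B soiled
2. Suck → in A — A clean, B soiled
3. Right → in B — A clean, B soiled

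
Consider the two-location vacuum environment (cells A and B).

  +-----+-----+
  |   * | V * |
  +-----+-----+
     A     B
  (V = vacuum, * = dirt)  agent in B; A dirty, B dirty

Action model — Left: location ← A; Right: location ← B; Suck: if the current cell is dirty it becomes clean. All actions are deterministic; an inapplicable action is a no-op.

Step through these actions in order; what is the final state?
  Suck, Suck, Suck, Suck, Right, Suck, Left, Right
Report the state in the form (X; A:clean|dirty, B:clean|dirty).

step 1/8 (Suck): (B; A:dirty, B:clean)
step 2/8 (Suck): (B; A:dirty, B:clean)
step 3/8 (Suck): (B; A:dirty, B:clean)
step 4/8 (Suck): (B; A:dirty, B:clean)
step 5/8 (Right): (B; A:dirty, B:clean)
step 6/8 (Suck): (B; A:dirty, B:clean)
step 7/8 (Left): (A; A:dirty, B:clean)
step 8/8 (Right): (B; A:dirty, B:clean)

(B; A:dirty, B:clean)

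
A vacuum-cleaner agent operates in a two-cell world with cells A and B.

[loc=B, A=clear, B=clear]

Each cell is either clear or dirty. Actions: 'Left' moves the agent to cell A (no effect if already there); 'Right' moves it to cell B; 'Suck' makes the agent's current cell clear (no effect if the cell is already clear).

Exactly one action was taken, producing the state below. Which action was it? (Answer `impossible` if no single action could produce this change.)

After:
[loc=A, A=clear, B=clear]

try  Left: <A|clear|clear>  ← match
try Right: <B|clear|clear>
try  Suck: <B|clear|clear>

Left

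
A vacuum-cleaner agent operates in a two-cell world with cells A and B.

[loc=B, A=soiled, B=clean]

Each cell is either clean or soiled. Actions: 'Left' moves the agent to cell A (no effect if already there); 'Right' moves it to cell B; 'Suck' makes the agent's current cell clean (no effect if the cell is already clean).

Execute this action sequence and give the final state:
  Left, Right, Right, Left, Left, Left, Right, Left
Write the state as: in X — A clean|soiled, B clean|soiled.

1) do Left; now in A — A soiled, B clean
2) do Right; now in B — A soiled, B clean
3) do Right; now in B — A soiled, B clean
4) do Left; now in A — A soiled, B clean
5) do Left; now in A — A soiled, B clean
6) do Left; now in A — A soiled, B clean
7) do Right; now in B — A soiled, B clean
8) do Left; now in A — A soiled, B clean

in A — A soiled, B clean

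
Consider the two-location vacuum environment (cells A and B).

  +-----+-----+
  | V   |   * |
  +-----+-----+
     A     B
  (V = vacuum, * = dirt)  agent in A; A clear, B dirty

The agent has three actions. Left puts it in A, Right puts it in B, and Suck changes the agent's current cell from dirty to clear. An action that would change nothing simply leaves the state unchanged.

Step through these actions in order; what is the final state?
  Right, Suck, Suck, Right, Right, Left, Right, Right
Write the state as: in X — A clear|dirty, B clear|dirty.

step 1/8 (Right): in B — A clear, B dirty
step 2/8 (Suck): in B — A clear, B clear
step 3/8 (Suck): in B — A clear, B clear
step 4/8 (Right): in B — A clear, B clear
step 5/8 (Right): in B — A clear, B clear
step 6/8 (Left): in A — A clear, B clear
step 7/8 (Right): in B — A clear, B clear
step 8/8 (Right): in B — A clear, B clear

in B — A clear, B clear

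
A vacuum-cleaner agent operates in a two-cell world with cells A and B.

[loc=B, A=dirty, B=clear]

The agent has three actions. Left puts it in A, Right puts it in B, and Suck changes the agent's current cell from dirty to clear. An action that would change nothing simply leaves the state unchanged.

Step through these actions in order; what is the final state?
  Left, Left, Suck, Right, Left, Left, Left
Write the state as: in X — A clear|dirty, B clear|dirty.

step 1/7 (Left): in A — A dirty, B clear
step 2/7 (Left): in A — A dirty, B clear
step 3/7 (Suck): in A — A clear, B clear
step 4/7 (Right): in B — A clear, B clear
step 5/7 (Left): in A — A clear, B clear
step 6/7 (Left): in A — A clear, B clear
step 7/7 (Left): in A — A clear, B clear

in A — A clear, B clear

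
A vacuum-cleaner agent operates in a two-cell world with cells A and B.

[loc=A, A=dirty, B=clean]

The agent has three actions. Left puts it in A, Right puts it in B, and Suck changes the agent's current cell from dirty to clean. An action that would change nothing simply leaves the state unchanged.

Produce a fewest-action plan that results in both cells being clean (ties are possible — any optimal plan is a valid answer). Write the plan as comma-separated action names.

Suck

1. Suck → <A|clean|clean>
min 1: A is dirty, one Suck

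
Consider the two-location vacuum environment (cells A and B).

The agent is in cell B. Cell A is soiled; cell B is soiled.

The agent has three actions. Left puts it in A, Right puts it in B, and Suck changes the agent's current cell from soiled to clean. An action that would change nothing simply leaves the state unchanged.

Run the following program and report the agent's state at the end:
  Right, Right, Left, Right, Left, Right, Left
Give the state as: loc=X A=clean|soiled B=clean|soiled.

step 1/7 (Right): loc=B A=soiled B=soiled
step 2/7 (Right): loc=B A=soiled B=soiled
step 3/7 (Left): loc=A A=soiled B=soiled
step 4/7 (Right): loc=B A=soiled B=soiled
step 5/7 (Left): loc=A A=soiled B=soiled
step 6/7 (Right): loc=B A=soiled B=soiled
step 7/7 (Left): loc=A A=soiled B=soiled

loc=A A=soiled B=soiled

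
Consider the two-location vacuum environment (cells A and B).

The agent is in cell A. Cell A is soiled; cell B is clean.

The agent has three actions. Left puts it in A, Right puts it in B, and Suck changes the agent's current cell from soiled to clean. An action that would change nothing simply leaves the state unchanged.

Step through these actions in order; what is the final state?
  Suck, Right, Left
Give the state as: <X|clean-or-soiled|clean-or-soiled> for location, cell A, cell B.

<A|clean|clean>

1. Suck → <A|clean|clean>
2. Right → <B|clean|clean>
3. Left → <A|clean|clean>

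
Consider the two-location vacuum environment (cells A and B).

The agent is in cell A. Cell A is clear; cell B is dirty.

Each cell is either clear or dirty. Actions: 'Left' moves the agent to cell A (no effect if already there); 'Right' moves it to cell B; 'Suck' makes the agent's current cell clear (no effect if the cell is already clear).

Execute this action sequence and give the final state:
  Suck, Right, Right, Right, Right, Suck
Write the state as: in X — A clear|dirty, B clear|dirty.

t=1 Suck ⇒ in A — A clear, B dirty
t=2 Right ⇒ in B — A clear, B dirty
t=3 Right ⇒ in B — A clear, B dirty
t=4 Right ⇒ in B — A clear, B dirty
t=5 Right ⇒ in B — A clear, B dirty
t=6 Suck ⇒ in B — A clear, B clear

in B — A clear, B clear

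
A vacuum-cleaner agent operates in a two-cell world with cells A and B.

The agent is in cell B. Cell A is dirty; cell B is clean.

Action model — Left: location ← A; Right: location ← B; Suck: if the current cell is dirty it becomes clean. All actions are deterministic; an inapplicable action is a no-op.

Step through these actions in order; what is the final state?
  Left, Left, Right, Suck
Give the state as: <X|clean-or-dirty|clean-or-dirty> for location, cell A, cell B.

<B|dirty|clean>

[1] after Left: <A|dirty|clean>
[2] after Left: <A|dirty|clean>
[3] after Right: <B|dirty|clean>
[4] after Suck: <B|dirty|clean>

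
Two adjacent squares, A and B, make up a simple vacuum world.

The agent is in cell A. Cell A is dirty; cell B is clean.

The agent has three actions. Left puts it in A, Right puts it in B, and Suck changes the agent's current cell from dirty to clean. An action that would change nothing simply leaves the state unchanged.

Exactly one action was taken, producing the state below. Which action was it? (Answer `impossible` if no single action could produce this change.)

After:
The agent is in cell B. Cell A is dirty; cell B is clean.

Right

try  Left: loc=A A=dirty B=clean
try Right: loc=B A=dirty B=clean  ← match
try  Suck: loc=A A=clean B=clean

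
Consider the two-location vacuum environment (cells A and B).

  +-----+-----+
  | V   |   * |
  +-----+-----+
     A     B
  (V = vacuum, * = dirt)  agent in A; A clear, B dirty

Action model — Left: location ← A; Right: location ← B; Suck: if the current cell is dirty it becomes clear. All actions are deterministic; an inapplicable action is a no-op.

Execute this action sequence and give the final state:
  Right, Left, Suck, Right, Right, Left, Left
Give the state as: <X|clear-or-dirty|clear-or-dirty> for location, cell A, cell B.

<A|clear|dirty>

Right (#1): <B|clear|dirty>
Left (#2): <A|clear|dirty>
Suck (#3): <A|clear|dirty>
Right (#4): <B|clear|dirty>
Right (#5): <B|clear|dirty>
Left (#6): <A|clear|dirty>
Left (#7): <A|clear|dirty>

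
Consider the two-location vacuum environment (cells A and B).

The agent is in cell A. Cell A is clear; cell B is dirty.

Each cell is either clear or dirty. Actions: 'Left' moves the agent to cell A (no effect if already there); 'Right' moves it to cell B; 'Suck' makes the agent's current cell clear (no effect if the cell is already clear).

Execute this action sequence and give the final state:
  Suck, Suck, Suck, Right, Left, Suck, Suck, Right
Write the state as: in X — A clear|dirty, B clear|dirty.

[1] after Suck: in A — A clear, B dirty
[2] after Suck: in A — A clear, B dirty
[3] after Suck: in A — A clear, B dirty
[4] after Right: in B — A clear, B dirty
[5] after Left: in A — A clear, B dirty
[6] after Suck: in A — A clear, B dirty
[7] after Suck: in A — A clear, B dirty
[8] after Right: in B — A clear, B dirty

in B — A clear, B dirty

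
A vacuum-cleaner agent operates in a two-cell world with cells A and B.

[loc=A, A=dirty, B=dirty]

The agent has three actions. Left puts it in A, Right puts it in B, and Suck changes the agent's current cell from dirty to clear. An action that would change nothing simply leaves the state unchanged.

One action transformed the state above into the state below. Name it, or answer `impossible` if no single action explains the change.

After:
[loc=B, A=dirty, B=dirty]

Right

try  Left: (A; A:dirty, B:dirty)
try Right: (B; A:dirty, B:dirty)  ← match
try  Suck: (A; A:clear, B:dirty)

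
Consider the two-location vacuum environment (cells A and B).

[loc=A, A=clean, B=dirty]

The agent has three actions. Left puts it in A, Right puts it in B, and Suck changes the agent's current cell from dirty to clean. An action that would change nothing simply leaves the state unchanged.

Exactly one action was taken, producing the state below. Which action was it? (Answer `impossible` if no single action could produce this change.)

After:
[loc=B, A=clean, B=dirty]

try  Left: (A; A:clean, B:dirty)
try Right: (B; A:clean, B:dirty)  ← match
try  Suck: (A; A:clean, B:dirty)

Right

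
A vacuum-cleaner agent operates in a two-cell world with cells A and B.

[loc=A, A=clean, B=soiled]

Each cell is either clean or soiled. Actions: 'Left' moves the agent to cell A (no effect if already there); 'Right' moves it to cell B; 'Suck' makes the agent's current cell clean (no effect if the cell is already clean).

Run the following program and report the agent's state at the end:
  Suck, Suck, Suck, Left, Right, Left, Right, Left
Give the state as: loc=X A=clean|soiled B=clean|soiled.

loc=A A=clean B=soiled

[1] after Suck: loc=A A=clean B=soiled
[2] after Suck: loc=A A=clean B=soiled
[3] after Suck: loc=A A=clean B=soiled
[4] after Left: loc=A A=clean B=soiled
[5] after Right: loc=B A=clean B=soiled
[6] after Left: loc=A A=clean B=soiled
[7] after Right: loc=B A=clean B=soiled
[8] after Left: loc=A A=clean B=soiled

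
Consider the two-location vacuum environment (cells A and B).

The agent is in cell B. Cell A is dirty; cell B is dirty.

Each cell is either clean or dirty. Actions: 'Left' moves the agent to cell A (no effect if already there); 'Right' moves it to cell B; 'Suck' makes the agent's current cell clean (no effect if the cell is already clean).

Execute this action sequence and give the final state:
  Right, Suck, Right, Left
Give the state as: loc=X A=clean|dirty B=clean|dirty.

t=1 Right ⇒ loc=B A=dirty B=dirty
t=2 Suck ⇒ loc=B A=dirty B=clean
t=3 Right ⇒ loc=B A=dirty B=clean
t=4 Left ⇒ loc=A A=dirty B=clean

loc=A A=dirty B=clean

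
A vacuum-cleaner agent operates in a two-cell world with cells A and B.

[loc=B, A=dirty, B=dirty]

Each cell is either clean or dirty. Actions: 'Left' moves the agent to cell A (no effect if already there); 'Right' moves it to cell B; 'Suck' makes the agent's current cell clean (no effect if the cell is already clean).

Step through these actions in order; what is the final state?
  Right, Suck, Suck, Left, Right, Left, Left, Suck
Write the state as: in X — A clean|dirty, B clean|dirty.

t=1 Right ⇒ in B — A dirty, B dirty
t=2 Suck ⇒ in B — A dirty, B clean
t=3 Suck ⇒ in B — A dirty, B clean
t=4 Left ⇒ in A — A dirty, B clean
t=5 Right ⇒ in B — A dirty, B clean
t=6 Left ⇒ in A — A dirty, B clean
t=7 Left ⇒ in A — A dirty, B clean
t=8 Suck ⇒ in A — A clean, B clean

in A — A clean, B clean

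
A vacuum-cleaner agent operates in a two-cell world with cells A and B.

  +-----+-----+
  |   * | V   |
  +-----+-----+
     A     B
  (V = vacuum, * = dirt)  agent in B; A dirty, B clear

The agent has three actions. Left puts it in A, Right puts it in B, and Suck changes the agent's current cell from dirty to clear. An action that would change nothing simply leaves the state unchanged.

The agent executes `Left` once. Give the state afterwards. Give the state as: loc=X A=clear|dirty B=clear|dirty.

loc=A A=dirty B=clear

start: loc=B A=dirty B=clear
step 1/1 (Left): loc=A A=dirty B=clear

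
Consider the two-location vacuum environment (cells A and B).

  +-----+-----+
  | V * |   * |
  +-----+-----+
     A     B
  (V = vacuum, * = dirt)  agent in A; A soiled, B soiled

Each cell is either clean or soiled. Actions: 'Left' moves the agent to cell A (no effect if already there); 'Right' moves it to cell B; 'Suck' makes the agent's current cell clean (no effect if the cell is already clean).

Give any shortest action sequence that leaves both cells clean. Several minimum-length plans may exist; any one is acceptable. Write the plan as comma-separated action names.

1) do Suck; now (A; A:clean, B:soiled)
2) do Right; now (B; A:clean, B:soiled)
3) do Suck; now (B; A:clean, B:clean)
min 3: Suck A + move + Suck B

Suck, Right, Suck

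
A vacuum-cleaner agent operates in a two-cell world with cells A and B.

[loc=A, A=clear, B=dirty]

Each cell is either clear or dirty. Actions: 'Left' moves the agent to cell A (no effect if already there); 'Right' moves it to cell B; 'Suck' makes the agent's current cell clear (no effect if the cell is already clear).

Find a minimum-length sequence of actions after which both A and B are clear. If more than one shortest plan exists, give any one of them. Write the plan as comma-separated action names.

[1] after Right: (B; A:clear, B:dirty)
[2] after Suck: (B; A:clear, B:clear)
min 2: go B then Suck

Right, Suck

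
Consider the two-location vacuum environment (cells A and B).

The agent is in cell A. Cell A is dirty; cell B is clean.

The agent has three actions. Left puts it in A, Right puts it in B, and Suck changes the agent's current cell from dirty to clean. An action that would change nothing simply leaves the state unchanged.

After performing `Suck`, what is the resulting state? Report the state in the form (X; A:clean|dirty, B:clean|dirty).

(A; A:clean, B:clean)

start: (A; A:dirty, B:clean)
step 1/1 (Suck): (A; A:clean, B:clean)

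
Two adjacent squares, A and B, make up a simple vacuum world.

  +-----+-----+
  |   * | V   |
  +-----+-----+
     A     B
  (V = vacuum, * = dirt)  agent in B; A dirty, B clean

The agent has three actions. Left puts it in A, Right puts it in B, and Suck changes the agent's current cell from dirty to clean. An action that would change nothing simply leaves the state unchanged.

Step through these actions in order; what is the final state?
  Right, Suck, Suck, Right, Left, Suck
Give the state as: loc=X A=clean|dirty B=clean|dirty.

loc=A A=clean B=clean

t=1 Right ⇒ loc=B A=dirty B=clean
t=2 Suck ⇒ loc=B A=dirty B=clean
t=3 Suck ⇒ loc=B A=dirty B=clean
t=4 Right ⇒ loc=B A=dirty B=clean
t=5 Left ⇒ loc=A A=dirty B=clean
t=6 Suck ⇒ loc=A A=clean B=clean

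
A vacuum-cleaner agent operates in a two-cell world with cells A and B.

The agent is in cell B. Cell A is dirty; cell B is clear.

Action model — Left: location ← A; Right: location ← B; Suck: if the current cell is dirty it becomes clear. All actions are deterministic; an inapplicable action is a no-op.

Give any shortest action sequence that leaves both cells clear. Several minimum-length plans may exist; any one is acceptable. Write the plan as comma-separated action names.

Left, Suck

1) do Left; now (A; A:dirty, B:clear)
2) do Suck; now (A; A:clear, B:clear)
min 2: go A then Suck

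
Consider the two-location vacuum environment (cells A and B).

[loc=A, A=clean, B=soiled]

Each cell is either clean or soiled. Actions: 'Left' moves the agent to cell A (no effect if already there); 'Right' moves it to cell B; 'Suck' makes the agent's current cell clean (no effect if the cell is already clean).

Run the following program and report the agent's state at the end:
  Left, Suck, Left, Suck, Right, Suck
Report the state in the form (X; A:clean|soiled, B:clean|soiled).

[1] after Left: (A; A:clean, B:soiled)
[2] after Suck: (A; A:clean, B:soiled)
[3] after Left: (A; A:clean, B:soiled)
[4] after Suck: (A; A:clean, B:soiled)
[5] after Right: (B; A:clean, B:soiled)
[6] after Suck: (B; A:clean, B:clean)

(B; A:clean, B:clean)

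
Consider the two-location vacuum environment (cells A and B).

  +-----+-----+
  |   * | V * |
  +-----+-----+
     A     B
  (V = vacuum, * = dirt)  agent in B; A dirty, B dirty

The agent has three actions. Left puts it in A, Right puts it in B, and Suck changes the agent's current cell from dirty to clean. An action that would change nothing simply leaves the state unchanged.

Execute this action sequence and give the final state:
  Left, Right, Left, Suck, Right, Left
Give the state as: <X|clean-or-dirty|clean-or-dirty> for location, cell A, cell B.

<A|clean|dirty>

1. Left → <A|dirty|dirty>
2. Right → <B|dirty|dirty>
3. Left → <A|dirty|dirty>
4. Suck → <A|clean|dirty>
5. Right → <B|clean|dirty>
6. Left → <A|clean|dirty>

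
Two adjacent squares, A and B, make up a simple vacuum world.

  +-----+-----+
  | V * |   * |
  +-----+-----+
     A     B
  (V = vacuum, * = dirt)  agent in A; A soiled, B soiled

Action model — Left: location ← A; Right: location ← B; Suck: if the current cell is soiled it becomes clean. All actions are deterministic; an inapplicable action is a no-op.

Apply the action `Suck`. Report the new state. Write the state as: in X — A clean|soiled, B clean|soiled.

in A — A clean, B soiled

start: in A — A soiled, B soiled
[1] after Suck: in A — A clean, B soiled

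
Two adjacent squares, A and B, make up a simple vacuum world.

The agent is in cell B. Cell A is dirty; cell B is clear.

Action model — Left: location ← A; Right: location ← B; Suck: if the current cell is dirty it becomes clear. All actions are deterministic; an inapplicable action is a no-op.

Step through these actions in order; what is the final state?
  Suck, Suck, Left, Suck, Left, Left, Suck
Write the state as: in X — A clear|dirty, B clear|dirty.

in A — A clear, B clear

1) do Suck; now in B — A dirty, B clear
2) do Suck; now in B — A dirty, B clear
3) do Left; now in A — A dirty, B clear
4) do Suck; now in A — A clear, B clear
5) do Left; now in A — A clear, B clear
6) do Left; now in A — A clear, B clear
7) do Suck; now in A — A clear, B clear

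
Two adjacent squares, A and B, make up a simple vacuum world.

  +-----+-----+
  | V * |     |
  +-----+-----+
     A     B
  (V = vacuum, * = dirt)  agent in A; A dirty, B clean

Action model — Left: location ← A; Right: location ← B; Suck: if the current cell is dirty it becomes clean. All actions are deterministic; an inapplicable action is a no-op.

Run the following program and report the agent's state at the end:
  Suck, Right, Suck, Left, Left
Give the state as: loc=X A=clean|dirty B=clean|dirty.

loc=A A=clean B=clean

t=1 Suck ⇒ loc=A A=clean B=clean
t=2 Right ⇒ loc=B A=clean B=clean
t=3 Suck ⇒ loc=B A=clean B=clean
t=4 Left ⇒ loc=A A=clean B=clean
t=5 Left ⇒ loc=A A=clean B=clean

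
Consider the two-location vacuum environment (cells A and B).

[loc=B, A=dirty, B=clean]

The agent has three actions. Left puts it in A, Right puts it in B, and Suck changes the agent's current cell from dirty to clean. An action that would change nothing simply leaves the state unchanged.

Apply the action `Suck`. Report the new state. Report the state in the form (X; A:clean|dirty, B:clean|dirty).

(B; A:dirty, B:clean)

start: (B; A:dirty, B:clean)
[1] after Suck: (B; A:dirty, B:clean)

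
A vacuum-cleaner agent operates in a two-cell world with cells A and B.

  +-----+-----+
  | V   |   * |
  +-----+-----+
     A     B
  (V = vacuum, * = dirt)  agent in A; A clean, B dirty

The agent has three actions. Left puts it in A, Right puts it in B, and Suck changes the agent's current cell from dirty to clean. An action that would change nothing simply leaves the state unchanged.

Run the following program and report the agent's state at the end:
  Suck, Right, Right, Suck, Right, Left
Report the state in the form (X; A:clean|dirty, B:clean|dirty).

(A; A:clean, B:clean)

Suck (#1): (A; A:clean, B:dirty)
Right (#2): (B; A:clean, B:dirty)
Right (#3): (B; A:clean, B:dirty)
Suck (#4): (B; A:clean, B:clean)
Right (#5): (B; A:clean, B:clean)
Left (#6): (A; A:clean, B:clean)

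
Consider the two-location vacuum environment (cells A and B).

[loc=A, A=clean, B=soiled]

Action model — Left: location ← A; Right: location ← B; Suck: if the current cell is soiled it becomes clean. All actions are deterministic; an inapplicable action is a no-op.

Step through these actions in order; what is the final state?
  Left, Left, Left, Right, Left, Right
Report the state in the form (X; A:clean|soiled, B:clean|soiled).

(B; A:clean, B:soiled)

step 1/6 (Left): (A; A:clean, B:soiled)
step 2/6 (Left): (A; A:clean, B:soiled)
step 3/6 (Left): (A; A:clean, B:soiled)
step 4/6 (Right): (B; A:clean, B:soiled)
step 5/6 (Left): (A; A:clean, B:soiled)
step 6/6 (Right): (B; A:clean, B:soiled)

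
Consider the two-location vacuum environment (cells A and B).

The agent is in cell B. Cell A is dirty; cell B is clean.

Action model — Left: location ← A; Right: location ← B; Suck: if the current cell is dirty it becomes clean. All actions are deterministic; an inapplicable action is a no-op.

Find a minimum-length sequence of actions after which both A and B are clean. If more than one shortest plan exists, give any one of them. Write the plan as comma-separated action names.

Left, Suck

t=1 Left ⇒ <A|dirty|clean>
t=2 Suck ⇒ <A|clean|clean>
min 2: go A then Suck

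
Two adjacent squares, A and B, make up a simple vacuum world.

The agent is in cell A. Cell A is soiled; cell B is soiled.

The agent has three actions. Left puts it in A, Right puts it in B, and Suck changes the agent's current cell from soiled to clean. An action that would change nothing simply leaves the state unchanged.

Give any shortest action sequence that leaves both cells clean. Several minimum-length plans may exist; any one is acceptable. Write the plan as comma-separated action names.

1. Suck → in A — A clean, B soiled
2. Right → in B — A clean, B soiled
3. Suck → in B — A clean, B clean
min 3: Suck A + move + Suck B

Suck, Right, Suck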